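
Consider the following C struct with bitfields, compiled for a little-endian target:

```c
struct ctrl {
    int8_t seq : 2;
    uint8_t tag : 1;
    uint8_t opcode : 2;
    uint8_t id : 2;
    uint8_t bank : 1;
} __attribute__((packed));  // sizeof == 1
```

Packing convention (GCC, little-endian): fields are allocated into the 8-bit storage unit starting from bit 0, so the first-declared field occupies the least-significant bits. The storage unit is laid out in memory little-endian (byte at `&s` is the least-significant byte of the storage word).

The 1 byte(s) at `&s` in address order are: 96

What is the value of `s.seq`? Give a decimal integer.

[0]=0x96 (little-endian) → word 0x96
seq:2 @ bit 0 → (0x96>>0)&0x3 = 0x2  ←
tag:1 @ bit 2 → (0x96>>2)&0x1 = 0x1
opcode:2 @ bit 3 → (0x96>>3)&0x3 = 0x2
id:2 @ bit 5 → (0x96>>5)&0x3 = 0x0
bank:1 @ bit 7 → (0x96>>7)&0x1 = 0x1
seq signed 2b, MSB=1: 2 - 4 = -2

-2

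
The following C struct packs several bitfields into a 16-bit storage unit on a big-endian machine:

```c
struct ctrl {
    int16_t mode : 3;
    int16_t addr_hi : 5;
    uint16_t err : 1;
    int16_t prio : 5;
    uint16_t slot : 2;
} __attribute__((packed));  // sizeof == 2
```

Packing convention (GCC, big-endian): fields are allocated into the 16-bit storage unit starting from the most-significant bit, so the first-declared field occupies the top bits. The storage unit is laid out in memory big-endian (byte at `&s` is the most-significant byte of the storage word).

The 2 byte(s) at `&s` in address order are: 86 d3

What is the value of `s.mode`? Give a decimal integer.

-4

[0]=0x86 [1]=0xd3 (big-endian) → word 0x86d3
mode:3 @ bit 13 → (0x86d3>>13)&0x7 = 0x4  ←
addr_hi:5 @ bit 8 → (0x86d3>>8)&0x1f = 0x6
err:1 @ bit 7 → (0x86d3>>7)&0x1 = 0x1
prio:5 @ bit 2 → (0x86d3>>2)&0x1f = 0x14
slot:2 @ bit 0 → (0x86d3>>0)&0x3 = 0x3
mode signed 3b, MSB=1: 4 - 8 = -4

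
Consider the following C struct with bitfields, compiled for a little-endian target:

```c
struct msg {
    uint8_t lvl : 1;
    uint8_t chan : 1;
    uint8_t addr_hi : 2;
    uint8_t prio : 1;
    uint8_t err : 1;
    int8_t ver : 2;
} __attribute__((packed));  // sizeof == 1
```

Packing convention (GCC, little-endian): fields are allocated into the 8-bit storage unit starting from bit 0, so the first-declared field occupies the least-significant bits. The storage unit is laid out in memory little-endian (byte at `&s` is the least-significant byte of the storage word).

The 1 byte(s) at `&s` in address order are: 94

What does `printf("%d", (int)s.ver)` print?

[0]=0x94 (little-endian) → word 0x94
lvl:1 @ bit 0 → (0x94>>0)&0x1 = 0x0
chan:1 @ bit 1 → (0x94>>1)&0x1 = 0x0
addr_hi:2 @ bit 2 → (0x94>>2)&0x3 = 0x1
prio:1 @ bit 4 → (0x94>>4)&0x1 = 0x1
err:1 @ bit 5 → (0x94>>5)&0x1 = 0x0
ver:2 @ bit 6 → (0x94>>6)&0x3 = 0x2  ←
ver signed 2b, MSB=1: 2 - 4 = -2

-2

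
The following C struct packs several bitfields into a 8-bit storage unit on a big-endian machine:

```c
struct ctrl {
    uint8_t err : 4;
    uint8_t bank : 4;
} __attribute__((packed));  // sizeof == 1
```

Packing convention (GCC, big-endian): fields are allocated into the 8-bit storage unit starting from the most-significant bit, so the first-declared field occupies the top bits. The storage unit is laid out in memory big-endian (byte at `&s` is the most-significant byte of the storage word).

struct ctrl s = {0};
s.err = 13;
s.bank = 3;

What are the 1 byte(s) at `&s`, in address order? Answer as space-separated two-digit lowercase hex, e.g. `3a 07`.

err (4b) val=13 bits=0xd at bit 4: 0xd0
bank (4b) val=3 bits=0x3 at bit 0: 0xd3
word = 0xd3 → big-endian bytes:
  [0]=0xd3

d3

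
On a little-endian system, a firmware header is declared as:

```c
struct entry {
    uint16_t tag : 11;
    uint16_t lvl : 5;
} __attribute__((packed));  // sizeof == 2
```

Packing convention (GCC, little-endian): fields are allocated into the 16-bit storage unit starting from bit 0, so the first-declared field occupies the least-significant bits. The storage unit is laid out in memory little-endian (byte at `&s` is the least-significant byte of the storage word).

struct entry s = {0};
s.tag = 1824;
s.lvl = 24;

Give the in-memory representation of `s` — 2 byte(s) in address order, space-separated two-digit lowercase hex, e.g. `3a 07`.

tag (11b) val=1824 bits=0x720 at bit 0: 0x0720
lvl (5b) val=24 bits=0x18 at bit 11: 0xc720
word = 0xc720 → little-endian bytes:
  [0]=0x20  [1]=0xc7

20 c7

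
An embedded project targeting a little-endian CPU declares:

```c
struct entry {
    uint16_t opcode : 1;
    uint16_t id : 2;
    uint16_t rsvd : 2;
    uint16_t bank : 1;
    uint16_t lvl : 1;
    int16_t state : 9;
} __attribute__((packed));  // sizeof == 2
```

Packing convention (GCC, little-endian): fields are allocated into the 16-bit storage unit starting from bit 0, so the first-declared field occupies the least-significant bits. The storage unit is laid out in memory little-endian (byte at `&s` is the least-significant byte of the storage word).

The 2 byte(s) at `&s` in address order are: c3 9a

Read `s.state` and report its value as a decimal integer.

-203

[0]=0xc3 [1]=0x9a (little-endian) → word 0x9ac3
opcode:1 @ bit 0 → (0x9ac3>>0)&0x1 = 0x1
id:2 @ bit 1 → (0x9ac3>>1)&0x3 = 0x1
rsvd:2 @ bit 3 → (0x9ac3>>3)&0x3 = 0x0
bank:1 @ bit 5 → (0x9ac3>>5)&0x1 = 0x0
lvl:1 @ bit 6 → (0x9ac3>>6)&0x1 = 0x1
state:9 @ bit 7 → (0x9ac3>>7)&0x1ff = 0x135  ←
state signed 9b, MSB=1: 309 - 512 = -203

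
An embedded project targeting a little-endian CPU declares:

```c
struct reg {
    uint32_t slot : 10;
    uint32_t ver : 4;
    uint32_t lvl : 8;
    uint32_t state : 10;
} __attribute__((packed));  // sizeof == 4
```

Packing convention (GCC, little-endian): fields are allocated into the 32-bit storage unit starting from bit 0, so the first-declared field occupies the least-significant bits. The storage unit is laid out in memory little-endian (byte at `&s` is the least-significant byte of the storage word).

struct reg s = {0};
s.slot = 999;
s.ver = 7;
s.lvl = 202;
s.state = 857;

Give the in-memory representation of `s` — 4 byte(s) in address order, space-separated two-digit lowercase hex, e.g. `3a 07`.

[0+:10] slot=999 & 0x3ff = 0x3e7; word=0x000003e7
[10+:4] ver=7 & 0xf = 0x7; word=0x00001fe7
[14+:8] lvl=202 & 0xff = 0xca; word=0x00329fe7
[22+:10] state=857 & 0x3ff = 0x359; word=0xd6729fe7
word = 0xd6729fe7 → little-endian bytes:
  [0]=0xe7  [1]=0x9f  [2]=0x72  [3]=0xd6

e7 9f 72 d6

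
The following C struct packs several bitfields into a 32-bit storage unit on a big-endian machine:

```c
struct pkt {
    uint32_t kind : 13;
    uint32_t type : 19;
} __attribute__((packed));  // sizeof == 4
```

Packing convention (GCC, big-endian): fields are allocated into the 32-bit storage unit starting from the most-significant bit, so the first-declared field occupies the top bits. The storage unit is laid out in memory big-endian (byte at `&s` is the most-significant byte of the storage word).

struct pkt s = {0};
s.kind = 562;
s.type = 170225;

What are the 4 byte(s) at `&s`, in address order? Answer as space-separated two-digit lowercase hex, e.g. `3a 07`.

kind (13b) val=562 bits=0x232 at bit 19: 0x11900000
type (19b) val=170225 bits=0x298f1 at bit 0: 0x119298f1
word = 0x119298f1 → big-endian bytes:
  [0]=0x11  [1]=0x92  [2]=0x98  [3]=0xf1

11 92 98 f1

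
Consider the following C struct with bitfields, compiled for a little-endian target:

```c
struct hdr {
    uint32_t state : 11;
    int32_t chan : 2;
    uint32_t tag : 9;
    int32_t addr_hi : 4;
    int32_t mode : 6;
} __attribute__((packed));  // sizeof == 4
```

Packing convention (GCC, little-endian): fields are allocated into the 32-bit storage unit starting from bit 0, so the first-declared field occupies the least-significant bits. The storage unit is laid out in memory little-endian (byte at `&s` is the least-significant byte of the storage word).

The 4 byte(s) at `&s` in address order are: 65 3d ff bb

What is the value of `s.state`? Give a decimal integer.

1381

[0]=0x65 [1]=0x3d [2]=0xff [3]=0xbb (little-endian) → word 0xbbff3d65
state:11 @ bit 0 → (0xbbff3d65>>0)&0x7ff = 0x565  ←
chan:2 @ bit 11 → (0xbbff3d65>>11)&0x3 = 0x3
tag:9 @ bit 13 → (0xbbff3d65>>13)&0x1ff = 0x1f9
addr_hi:4 @ bit 22 → (0xbbff3d65>>22)&0xf = 0xf
mode:6 @ bit 26 → (0xbbff3d65>>26)&0x3f = 0x2e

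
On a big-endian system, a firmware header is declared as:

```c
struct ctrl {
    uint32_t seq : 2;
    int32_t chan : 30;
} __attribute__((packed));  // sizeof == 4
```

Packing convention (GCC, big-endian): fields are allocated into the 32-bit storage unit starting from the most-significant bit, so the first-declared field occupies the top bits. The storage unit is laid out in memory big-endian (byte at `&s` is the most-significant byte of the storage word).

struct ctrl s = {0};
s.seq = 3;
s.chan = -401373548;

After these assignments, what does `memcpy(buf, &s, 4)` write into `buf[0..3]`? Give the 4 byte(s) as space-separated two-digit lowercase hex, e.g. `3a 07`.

[30+:2] seq=3 & 0x3 = 0x3; word=0xc0000000
[0+:30] chan=-401373548 & 0x3fffffff = 0x28138694; word=0xe8138694
word = 0xe8138694 → big-endian bytes:
  [0]=0xe8  [1]=0x13  [2]=0x86  [3]=0x94

e8 13 86 94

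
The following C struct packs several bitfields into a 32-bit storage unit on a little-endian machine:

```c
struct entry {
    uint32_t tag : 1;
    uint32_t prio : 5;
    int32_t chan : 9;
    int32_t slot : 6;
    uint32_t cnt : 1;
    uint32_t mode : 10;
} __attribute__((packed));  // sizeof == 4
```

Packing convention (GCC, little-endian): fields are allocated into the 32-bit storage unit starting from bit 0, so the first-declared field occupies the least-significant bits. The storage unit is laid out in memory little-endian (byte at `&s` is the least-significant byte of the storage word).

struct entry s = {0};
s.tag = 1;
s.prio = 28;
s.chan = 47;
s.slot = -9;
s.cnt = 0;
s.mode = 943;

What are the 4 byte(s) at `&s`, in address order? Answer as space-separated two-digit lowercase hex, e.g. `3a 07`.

f9 8b db eb

tag:1 = 1 → 0x1 << 0 → word 0x00000001
prio:5 = 28 → 0x1c << 1 → word 0x00000039
chan:9 = 47 → 0x2f << 6 → word 0x00000bf9
slot:6 = -9 → 0x37 << 15 → word 0x001b8bf9
cnt:1 = 0 → 0x0 << 21 → word 0x001b8bf9
mode:10 = 943 → 0x3af << 22 → word 0xebdb8bf9
word = 0xebdb8bf9 → little-endian bytes:
  [0]=0xf9  [1]=0x8b  [2]=0xdb  [3]=0xeb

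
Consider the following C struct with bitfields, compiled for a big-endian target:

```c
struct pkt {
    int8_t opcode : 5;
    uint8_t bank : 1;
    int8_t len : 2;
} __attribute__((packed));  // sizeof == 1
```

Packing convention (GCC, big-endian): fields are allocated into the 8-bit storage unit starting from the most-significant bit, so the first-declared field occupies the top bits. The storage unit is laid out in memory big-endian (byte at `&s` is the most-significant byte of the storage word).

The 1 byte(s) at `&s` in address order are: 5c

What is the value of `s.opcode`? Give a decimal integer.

11

[0]=0x5c (big-endian) → word 0x5c
opcode:5 @ bit 3 → (0x5c>>3)&0x1f = 0xb  ←
bank:1 @ bit 2 → (0x5c>>2)&0x1 = 0x1
len:2 @ bit 0 → (0x5c>>0)&0x3 = 0x0
opcode signed 5b, MSB=0: value = 11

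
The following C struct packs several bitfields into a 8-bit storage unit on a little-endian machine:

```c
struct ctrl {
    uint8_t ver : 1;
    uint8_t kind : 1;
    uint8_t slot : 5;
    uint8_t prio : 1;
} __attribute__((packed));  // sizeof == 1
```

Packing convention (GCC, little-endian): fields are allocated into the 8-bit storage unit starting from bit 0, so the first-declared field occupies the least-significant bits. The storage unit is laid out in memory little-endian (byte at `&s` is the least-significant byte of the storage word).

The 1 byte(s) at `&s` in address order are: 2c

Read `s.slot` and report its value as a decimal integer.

11

[0]=0x2c (little-endian) → word 0x2c
ver [0+:1] = (word>>0) & 0x1 = 0
kind [1+:1] = (word>>1) & 0x1 = 0
slot [2+:5] = (word>>2) & 0x1f = 11  ←
prio [7+:1] = (word>>7) & 0x1 = 0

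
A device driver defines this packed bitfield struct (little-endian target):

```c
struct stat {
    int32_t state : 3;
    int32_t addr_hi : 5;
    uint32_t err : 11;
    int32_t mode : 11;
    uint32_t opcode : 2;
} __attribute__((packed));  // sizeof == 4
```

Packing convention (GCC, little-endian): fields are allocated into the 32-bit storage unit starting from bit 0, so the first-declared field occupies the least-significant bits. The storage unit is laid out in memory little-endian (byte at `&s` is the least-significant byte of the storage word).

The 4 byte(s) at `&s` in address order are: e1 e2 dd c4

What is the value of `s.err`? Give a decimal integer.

1506

[0]=0xe1 [1]=0xe2 [2]=0xdd [3]=0xc4 (little-endian) → word 0xc4dde2e1
state [0+:3] = (word>>0) & 0x7 = 1
addr_hi [3+:5] = (word>>3) & 0x1f = 28
err [8+:11] = (word>>8) & 0x7ff = 1506  ←
mode [19+:11] = (word>>19) & 0x7ff = 155
opcode [30+:2] = (word>>30) & 0x3 = 3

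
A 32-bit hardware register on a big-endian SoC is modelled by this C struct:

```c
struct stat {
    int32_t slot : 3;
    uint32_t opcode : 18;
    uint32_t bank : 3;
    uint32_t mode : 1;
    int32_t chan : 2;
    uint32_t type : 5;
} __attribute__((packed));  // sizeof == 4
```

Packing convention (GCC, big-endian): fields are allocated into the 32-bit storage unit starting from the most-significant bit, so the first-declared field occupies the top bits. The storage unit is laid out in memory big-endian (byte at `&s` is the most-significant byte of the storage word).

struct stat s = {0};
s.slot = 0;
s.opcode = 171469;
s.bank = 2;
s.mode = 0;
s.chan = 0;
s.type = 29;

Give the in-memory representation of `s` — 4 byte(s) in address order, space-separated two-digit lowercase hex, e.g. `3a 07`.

14 ee 6a 1d

slot:3 = 0 → 0x0 << 29 → word 0x00000000
opcode:18 = 171469 → 0x29dcd << 11 → word 0x14ee6800
bank:3 = 2 → 0x2 << 8 → word 0x14ee6a00
mode:1 = 0 → 0x0 << 7 → word 0x14ee6a00
chan:2 = 0 → 0x0 << 5 → word 0x14ee6a00
type:5 = 29 → 0x1d << 0 → word 0x14ee6a1d
word = 0x14ee6a1d → big-endian bytes:
  [0]=0x14  [1]=0xee  [2]=0x6a  [3]=0x1d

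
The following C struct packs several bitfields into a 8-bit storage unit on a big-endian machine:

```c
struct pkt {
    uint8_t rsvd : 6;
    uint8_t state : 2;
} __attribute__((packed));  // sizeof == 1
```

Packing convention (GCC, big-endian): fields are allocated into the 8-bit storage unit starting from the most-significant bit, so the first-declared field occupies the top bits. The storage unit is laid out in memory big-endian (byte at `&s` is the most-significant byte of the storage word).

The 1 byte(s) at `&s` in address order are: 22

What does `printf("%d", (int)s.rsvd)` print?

8

[0]=0x22 (big-endian) → word 0x22
rsvd [2+:6] = (word>>2) & 0x3f = 8  ←
state [0+:2] = (word>>0) & 0x3 = 2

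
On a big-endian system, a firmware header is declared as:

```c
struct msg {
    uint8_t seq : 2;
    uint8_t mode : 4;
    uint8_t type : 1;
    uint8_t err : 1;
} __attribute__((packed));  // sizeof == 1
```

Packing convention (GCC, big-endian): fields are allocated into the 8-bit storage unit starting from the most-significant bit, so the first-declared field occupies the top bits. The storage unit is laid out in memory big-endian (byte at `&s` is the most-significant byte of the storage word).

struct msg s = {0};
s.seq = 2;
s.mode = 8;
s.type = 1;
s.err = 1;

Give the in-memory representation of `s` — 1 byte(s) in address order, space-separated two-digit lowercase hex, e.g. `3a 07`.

a3

seq (2b) val=2 bits=0x2 at bit 6: 0x80
mode (4b) val=8 bits=0x8 at bit 2: 0xa0
type (1b) val=1 bits=0x1 at bit 1: 0xa2
err (1b) val=1 bits=0x1 at bit 0: 0xa3
word = 0xa3 → big-endian bytes:
  [0]=0xa3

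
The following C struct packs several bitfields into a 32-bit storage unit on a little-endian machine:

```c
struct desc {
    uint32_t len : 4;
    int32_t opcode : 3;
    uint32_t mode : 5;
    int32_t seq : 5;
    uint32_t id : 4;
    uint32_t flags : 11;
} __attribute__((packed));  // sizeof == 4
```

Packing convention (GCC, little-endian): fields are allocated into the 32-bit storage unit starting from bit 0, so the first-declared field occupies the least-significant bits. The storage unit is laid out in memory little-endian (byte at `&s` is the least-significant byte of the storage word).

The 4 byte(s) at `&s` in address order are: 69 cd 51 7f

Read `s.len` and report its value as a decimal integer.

[0]=0x69 [1]=0xcd [2]=0x51 [3]=0x7f (little-endian) → word 0x7f51cd69
len [0+:4] = (word>>0) & 0xf = 9  ←
opcode [4+:3] = (word>>4) & 0x7 = 6
mode [7+:5] = (word>>7) & 0x1f = 26
seq [12+:5] = (word>>12) & 0x1f = 28
id [17+:4] = (word>>17) & 0xf = 8
flags [21+:11] = (word>>21) & 0x7ff = 1018

9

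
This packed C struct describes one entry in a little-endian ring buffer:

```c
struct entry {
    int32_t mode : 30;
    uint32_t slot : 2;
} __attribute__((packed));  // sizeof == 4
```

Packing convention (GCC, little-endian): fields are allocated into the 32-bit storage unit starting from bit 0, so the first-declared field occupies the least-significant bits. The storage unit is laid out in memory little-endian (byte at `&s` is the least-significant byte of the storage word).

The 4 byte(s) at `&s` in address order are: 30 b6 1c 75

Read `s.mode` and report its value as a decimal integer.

-182667728

[0]=0x30 [1]=0xb6 [2]=0x1c [3]=0x75 (little-endian) → word 0x751cb630
mode:30 @ bit 0 → (0x751cb630>>0)&0x3fffffff = 0x351cb630  ←
slot:2 @ bit 30 → (0x751cb630>>30)&0x3 = 0x1
mode signed 30b, MSB=1: 891074096 - 1073741824 = -182667728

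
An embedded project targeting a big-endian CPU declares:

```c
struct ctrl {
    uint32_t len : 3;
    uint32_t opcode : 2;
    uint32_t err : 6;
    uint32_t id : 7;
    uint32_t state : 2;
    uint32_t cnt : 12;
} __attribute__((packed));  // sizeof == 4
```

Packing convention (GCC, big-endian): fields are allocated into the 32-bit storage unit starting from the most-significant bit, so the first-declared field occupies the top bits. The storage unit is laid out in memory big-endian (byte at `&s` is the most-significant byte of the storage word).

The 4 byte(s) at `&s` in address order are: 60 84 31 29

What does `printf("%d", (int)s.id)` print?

16

[0]=0x60 [1]=0x84 [2]=0x31 [3]=0x29 (big-endian) → word 0x60843129
len:3 @ bit 29 → (0x60843129>>29)&0x7 = 0x3
opcode:2 @ bit 27 → (0x60843129>>27)&0x3 = 0x0
err:6 @ bit 21 → (0x60843129>>21)&0x3f = 0x4
id:7 @ bit 14 → (0x60843129>>14)&0x7f = 0x10  ←
state:2 @ bit 12 → (0x60843129>>12)&0x3 = 0x3
cnt:12 @ bit 0 → (0x60843129>>0)&0xfff = 0x129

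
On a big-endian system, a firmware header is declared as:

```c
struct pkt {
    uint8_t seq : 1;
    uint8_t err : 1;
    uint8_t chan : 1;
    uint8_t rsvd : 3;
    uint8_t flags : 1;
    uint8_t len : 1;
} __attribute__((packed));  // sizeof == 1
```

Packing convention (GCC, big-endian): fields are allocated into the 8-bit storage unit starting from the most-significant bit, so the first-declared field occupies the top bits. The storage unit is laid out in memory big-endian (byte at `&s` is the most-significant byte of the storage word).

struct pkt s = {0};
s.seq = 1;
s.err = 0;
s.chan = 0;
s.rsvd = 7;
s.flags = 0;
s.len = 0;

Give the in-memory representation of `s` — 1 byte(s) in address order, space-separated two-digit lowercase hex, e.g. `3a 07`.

9c

seq:1 = 1 → 0x1 << 7 → word 0x80
err:1 = 0 → 0x0 << 6 → word 0x80
chan:1 = 0 → 0x0 << 5 → word 0x80
rsvd:3 = 7 → 0x7 << 2 → word 0x9c
flags:1 = 0 → 0x0 << 1 → word 0x9c
len:1 = 0 → 0x0 << 0 → word 0x9c
word = 0x9c → big-endian bytes:
  [0]=0x9c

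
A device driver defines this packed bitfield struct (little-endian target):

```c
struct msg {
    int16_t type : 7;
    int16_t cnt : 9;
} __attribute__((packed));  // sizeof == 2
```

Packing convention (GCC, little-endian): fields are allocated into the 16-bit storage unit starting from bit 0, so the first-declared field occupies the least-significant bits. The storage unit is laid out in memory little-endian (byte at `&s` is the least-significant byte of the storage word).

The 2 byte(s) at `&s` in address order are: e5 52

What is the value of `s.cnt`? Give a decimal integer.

165

[0]=0xe5 [1]=0x52 (little-endian) → word 0x52e5
type:7 @ bit 0 → (0x52e5>>0)&0x7f = 0x65
cnt:9 @ bit 7 → (0x52e5>>7)&0x1ff = 0xa5  ←
cnt signed 9b, MSB=0: value = 165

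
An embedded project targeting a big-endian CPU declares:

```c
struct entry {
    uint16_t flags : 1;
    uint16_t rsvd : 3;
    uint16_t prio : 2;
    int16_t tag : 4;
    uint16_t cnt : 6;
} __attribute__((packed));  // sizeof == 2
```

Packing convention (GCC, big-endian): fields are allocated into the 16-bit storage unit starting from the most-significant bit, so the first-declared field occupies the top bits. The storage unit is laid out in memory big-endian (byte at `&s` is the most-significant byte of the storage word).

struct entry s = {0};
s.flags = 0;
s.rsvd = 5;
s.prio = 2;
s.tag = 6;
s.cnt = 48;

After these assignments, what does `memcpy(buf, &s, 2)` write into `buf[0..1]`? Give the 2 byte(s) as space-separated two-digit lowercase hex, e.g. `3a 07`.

flags:1 = 0 → 0x0 << 15 → word 0x0000
rsvd:3 = 5 → 0x5 << 12 → word 0x5000
prio:2 = 2 → 0x2 << 10 → word 0x5800
tag:4 = 6 → 0x6 << 6 → word 0x5980
cnt:6 = 48 → 0x30 << 0 → word 0x59b0
word = 0x59b0 → big-endian bytes:
  [0]=0x59  [1]=0xb0

59 b0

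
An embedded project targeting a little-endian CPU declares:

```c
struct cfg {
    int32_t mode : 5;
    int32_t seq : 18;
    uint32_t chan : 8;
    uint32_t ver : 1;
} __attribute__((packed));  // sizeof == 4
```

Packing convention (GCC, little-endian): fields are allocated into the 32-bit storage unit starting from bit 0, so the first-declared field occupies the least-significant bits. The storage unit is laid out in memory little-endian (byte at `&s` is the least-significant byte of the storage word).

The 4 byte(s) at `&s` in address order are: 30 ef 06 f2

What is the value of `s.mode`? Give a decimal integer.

[0]=0x30 [1]=0xef [2]=0x06 [3]=0xf2 (little-endian) → word 0xf206ef30
mode [0+:5] = (word>>0) & 0x1f = 16  ←
seq [5+:18] = (word>>5) & 0x3ffff = 14201
chan [23+:8] = (word>>23) & 0xff = 228
ver [31+:1] = (word>>31) & 0x1 = 1
mode signed 5b, MSB=1: 16 - 32 = -16

-16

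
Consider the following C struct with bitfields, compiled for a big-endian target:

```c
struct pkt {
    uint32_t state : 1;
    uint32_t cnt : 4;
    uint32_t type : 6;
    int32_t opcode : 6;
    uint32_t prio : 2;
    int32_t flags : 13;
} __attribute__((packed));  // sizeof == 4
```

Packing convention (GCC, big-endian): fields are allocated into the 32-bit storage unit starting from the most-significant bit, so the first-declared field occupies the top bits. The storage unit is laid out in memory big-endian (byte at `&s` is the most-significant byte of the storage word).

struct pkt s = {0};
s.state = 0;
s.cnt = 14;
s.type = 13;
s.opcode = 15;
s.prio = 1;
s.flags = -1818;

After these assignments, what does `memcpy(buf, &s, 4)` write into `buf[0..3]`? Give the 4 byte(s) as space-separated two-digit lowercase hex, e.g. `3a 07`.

71 a7 b8 e6

[31+:1] state=0 & 0x1 = 0x0; word=0x00000000
[27+:4] cnt=14 & 0xf = 0xe; word=0x70000000
[21+:6] type=13 & 0x3f = 0xd; word=0x71a00000
[15+:6] opcode=15 & 0x3f = 0xf; word=0x71a78000
[13+:2] prio=1 & 0x3 = 0x1; word=0x71a7a000
[0+:13] flags=-1818 & 0x1fff = 0x18e6; word=0x71a7b8e6
word = 0x71a7b8e6 → big-endian bytes:
  [0]=0x71  [1]=0xa7  [2]=0xb8  [3]=0xe6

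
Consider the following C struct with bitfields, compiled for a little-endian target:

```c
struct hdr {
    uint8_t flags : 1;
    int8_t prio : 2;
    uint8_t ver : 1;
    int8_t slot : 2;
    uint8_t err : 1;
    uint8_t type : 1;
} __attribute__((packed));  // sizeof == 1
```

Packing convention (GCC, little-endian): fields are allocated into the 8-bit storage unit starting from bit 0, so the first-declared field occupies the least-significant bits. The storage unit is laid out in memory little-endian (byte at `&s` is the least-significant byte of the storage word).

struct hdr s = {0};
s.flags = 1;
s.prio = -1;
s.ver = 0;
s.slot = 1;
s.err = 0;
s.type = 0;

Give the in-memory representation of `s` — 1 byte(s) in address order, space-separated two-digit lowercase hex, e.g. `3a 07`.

flags:1 = 1 → 0x1 << 0 → word 0x01
prio:2 = -1 → 0x3 << 1 → word 0x07
ver:1 = 0 → 0x0 << 3 → word 0x07
slot:2 = 1 → 0x1 << 4 → word 0x17
err:1 = 0 → 0x0 << 6 → word 0x17
type:1 = 0 → 0x0 << 7 → word 0x17
word = 0x17 → little-endian bytes:
  [0]=0x17

17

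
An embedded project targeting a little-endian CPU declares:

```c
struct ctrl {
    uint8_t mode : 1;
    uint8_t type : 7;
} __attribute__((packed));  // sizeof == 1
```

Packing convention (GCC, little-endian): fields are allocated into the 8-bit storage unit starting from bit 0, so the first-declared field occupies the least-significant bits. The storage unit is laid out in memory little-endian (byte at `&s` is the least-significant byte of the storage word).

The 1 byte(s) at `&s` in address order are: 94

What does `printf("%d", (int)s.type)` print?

[0]=0x94 (little-endian) → word 0x94
mode [0+:1] = (word>>0) & 0x1 = 0
type [1+:7] = (word>>1) & 0x7f = 74  ←

74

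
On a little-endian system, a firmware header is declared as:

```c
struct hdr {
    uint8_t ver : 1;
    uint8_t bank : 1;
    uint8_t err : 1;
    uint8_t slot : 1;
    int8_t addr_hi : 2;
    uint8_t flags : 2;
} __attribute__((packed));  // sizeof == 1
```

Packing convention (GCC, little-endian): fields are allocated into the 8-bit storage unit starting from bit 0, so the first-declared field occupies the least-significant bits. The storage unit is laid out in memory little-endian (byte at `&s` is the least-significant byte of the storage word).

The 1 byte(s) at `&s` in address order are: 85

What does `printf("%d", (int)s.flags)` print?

2

[0]=0x85 (little-endian) → word 0x85
ver [0+:1] = (word>>0) & 0x1 = 1
bank [1+:1] = (word>>1) & 0x1 = 0
err [2+:1] = (word>>2) & 0x1 = 1
slot [3+:1] = (word>>3) & 0x1 = 0
addr_hi [4+:2] = (word>>4) & 0x3 = 0
flags [6+:2] = (word>>6) & 0x3 = 2  ←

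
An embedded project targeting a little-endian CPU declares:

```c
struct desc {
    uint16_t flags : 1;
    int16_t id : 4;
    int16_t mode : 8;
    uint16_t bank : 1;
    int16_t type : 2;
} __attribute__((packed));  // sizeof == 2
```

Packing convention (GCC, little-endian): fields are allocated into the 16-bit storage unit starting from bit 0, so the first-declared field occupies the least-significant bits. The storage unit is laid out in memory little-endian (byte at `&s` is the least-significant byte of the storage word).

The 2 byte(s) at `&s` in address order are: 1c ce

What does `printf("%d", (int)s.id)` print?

-2

[0]=0x1c [1]=0xce (little-endian) → word 0xce1c
flags [0+:1] = (word>>0) & 0x1 = 0
id [1+:4] = (word>>1) & 0xf = 14  ←
mode [5+:8] = (word>>5) & 0xff = 112
bank [13+:1] = (word>>13) & 0x1 = 0
type [14+:2] = (word>>14) & 0x3 = 3
id signed 4b, MSB=1: 14 - 16 = -2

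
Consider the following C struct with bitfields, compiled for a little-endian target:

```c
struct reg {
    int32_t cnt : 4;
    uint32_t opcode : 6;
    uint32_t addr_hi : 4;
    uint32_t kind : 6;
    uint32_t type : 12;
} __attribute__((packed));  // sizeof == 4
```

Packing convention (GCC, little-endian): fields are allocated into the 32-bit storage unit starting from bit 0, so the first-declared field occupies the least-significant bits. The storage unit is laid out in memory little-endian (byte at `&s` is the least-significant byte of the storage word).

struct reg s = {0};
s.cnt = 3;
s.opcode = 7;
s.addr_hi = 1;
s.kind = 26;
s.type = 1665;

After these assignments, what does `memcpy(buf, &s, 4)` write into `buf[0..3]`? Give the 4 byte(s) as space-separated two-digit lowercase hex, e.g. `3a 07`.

73 84 16 68

[0+:4] cnt=3 & 0xf = 0x3; word=0x00000003
[4+:6] opcode=7 & 0x3f = 0x7; word=0x00000073
[10+:4] addr_hi=1 & 0xf = 0x1; word=0x00000473
[14+:6] kind=26 & 0x3f = 0x1a; word=0x00068473
[20+:12] type=1665 & 0xfff = 0x681; word=0x68168473
word = 0x68168473 → little-endian bytes:
  [0]=0x73  [1]=0x84  [2]=0x16  [3]=0x68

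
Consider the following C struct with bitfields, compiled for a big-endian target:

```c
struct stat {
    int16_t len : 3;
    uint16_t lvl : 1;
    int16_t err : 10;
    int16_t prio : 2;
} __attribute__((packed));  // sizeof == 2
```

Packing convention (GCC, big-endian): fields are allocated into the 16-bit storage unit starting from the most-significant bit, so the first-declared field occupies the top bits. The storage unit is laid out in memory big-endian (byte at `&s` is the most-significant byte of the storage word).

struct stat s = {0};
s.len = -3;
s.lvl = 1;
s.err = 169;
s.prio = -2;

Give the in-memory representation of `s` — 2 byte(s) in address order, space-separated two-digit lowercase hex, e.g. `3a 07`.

b2 a6

[13+:3] len=-3 & 0x7 = 0x5; word=0xa000
[12+:1] lvl=1 & 0x1 = 0x1; word=0xb000
[2+:10] err=169 & 0x3ff = 0xa9; word=0xb2a4
[0+:2] prio=-2 & 0x3 = 0x2; word=0xb2a6
word = 0xb2a6 → big-endian bytes:
  [0]=0xb2  [1]=0xa6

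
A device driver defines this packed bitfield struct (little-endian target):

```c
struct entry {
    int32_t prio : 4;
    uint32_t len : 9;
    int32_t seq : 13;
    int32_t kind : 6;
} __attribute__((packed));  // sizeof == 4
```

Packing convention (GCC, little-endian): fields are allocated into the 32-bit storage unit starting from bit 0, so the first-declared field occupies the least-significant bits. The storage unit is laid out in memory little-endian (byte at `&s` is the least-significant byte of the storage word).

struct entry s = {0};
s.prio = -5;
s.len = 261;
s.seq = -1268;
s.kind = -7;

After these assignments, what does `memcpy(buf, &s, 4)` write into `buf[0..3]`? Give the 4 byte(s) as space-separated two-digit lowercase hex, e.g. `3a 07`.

prio:4 = -5 → 0xb << 0 → word 0x0000000b
len:9 = 261 → 0x105 << 4 → word 0x0000105b
seq:13 = -1268 → 0x1b0c << 13 → word 0x0361905b
kind:6 = -7 → 0x39 << 26 → word 0xe761905b
word = 0xe761905b → little-endian bytes:
  [0]=0x5b  [1]=0x90  [2]=0x61  [3]=0xe7

5b 90 61 e7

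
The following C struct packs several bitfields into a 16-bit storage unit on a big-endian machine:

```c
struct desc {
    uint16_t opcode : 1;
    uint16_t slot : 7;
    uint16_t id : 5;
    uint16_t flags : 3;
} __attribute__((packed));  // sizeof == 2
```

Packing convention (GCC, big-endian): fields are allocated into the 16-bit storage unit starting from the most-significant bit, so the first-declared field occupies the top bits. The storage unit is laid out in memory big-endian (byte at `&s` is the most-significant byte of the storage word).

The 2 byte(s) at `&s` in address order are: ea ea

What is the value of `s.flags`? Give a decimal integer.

[0]=0xea [1]=0xea (big-endian) → word 0xeaea
opcode [15+:1] = (word>>15) & 0x1 = 1
slot [8+:7] = (word>>8) & 0x7f = 106
id [3+:5] = (word>>3) & 0x1f = 29
flags [0+:3] = (word>>0) & 0x7 = 2  ←

2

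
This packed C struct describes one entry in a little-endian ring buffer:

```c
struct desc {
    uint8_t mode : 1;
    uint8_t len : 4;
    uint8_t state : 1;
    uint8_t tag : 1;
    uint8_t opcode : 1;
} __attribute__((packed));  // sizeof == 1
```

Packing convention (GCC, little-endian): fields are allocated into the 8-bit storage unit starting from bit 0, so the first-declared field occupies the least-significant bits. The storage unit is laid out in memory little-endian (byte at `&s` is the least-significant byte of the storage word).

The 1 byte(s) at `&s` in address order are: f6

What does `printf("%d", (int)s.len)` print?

[0]=0xf6 (little-endian) → word 0xf6
mode [0+:1] = (word>>0) & 0x1 = 0
len [1+:4] = (word>>1) & 0xf = 11  ←
state [5+:1] = (word>>5) & 0x1 = 1
tag [6+:1] = (word>>6) & 0x1 = 1
opcode [7+:1] = (word>>7) & 0x1 = 1

11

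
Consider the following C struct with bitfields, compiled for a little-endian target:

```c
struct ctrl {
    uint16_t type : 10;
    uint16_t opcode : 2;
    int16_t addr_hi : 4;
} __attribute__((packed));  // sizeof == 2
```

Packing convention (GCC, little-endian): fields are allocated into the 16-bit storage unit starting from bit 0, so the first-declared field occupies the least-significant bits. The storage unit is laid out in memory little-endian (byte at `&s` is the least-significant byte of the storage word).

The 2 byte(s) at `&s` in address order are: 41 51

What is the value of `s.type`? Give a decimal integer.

321

[0]=0x41 [1]=0x51 (little-endian) → word 0x5141
type [0+:10] = (word>>0) & 0x3ff = 321  ←
opcode [10+:2] = (word>>10) & 0x3 = 0
addr_hi [12+:4] = (word>>12) & 0xf = 5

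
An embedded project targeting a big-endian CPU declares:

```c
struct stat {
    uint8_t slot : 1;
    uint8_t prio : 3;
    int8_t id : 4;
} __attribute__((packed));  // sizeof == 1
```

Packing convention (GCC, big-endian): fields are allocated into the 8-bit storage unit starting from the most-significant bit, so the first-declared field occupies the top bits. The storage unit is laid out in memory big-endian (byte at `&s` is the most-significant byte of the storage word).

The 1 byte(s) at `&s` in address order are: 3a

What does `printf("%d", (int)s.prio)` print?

3

[0]=0x3a (big-endian) → word 0x3a
slot [7+:1] = (word>>7) & 0x1 = 0
prio [4+:3] = (word>>4) & 0x7 = 3  ←
id [0+:4] = (word>>0) & 0xf = 10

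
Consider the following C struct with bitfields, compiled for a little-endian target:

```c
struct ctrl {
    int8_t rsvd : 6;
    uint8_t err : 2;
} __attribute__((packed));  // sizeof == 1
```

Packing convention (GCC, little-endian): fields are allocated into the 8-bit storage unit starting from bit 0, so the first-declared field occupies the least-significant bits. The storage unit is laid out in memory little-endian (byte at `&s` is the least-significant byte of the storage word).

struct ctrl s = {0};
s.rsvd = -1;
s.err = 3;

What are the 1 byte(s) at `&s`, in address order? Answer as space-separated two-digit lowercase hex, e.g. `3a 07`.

[0+:6] rsvd=-1 & 0x3f = 0x3f; word=0x3f
[6+:2] err=3 & 0x3 = 0x3; word=0xff
word = 0xff → little-endian bytes:
  [0]=0xff

ff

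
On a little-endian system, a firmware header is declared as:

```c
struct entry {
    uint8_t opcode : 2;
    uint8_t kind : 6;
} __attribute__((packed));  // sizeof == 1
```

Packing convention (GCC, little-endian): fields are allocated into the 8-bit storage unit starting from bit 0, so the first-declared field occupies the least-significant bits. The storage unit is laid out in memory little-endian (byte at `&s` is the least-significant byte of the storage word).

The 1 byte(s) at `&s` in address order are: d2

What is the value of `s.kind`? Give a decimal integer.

[0]=0xd2 (little-endian) → word 0xd2
opcode [0+:2] = (word>>0) & 0x3 = 2
kind [2+:6] = (word>>2) & 0x3f = 52  ←

52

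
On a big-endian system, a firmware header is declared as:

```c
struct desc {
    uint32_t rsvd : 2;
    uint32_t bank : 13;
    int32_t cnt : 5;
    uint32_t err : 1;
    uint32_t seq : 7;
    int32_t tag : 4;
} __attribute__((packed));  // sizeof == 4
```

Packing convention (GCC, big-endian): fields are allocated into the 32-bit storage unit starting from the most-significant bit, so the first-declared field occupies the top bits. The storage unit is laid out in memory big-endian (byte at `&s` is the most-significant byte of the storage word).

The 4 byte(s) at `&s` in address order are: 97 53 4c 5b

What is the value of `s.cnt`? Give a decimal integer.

-12

[0]=0x97 [1]=0x53 [2]=0x4c [3]=0x5b (big-endian) → word 0x97534c5b
rsvd [30+:2] = (word>>30) & 0x3 = 2
bank [17+:13] = (word>>17) & 0x1fff = 2985
cnt [12+:5] = (word>>12) & 0x1f = 20  ←
err [11+:1] = (word>>11) & 0x1 = 1
seq [4+:7] = (word>>4) & 0x7f = 69
tag [0+:4] = (word>>0) & 0xf = 11
cnt signed 5b, MSB=1: 20 - 32 = -12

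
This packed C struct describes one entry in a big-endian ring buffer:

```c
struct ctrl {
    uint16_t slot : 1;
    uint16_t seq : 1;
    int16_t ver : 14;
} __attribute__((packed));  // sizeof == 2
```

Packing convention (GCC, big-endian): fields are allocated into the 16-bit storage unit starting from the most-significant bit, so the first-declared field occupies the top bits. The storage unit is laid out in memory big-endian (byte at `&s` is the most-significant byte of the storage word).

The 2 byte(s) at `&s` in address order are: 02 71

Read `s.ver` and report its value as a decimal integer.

625

[0]=0x02 [1]=0x71 (big-endian) → word 0x0271
slot:1 @ bit 15 → (0x0271>>15)&0x1 = 0x0
seq:1 @ bit 14 → (0x0271>>14)&0x1 = 0x0
ver:14 @ bit 0 → (0x0271>>0)&0x3fff = 0x271  ←
ver signed 14b, MSB=0: value = 625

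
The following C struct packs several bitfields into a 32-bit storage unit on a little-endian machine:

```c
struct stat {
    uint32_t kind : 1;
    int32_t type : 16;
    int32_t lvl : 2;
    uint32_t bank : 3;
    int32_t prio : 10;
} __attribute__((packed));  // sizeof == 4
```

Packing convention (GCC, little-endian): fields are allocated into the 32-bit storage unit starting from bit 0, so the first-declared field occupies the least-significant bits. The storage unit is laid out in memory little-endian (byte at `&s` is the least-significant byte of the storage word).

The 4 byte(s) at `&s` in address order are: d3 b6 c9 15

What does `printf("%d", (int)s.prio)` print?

[0]=0xd3 [1]=0xb6 [2]=0xc9 [3]=0x15 (little-endian) → word 0x15c9b6d3
kind:1 @ bit 0 → (0x15c9b6d3>>0)&0x1 = 0x1
type:16 @ bit 1 → (0x15c9b6d3>>1)&0xffff = 0xdb69
lvl:2 @ bit 17 → (0x15c9b6d3>>17)&0x3 = 0x0
bank:3 @ bit 19 → (0x15c9b6d3>>19)&0x7 = 0x1
prio:10 @ bit 22 → (0x15c9b6d3>>22)&0x3ff = 0x57  ←
prio signed 10b, MSB=0: value = 87

87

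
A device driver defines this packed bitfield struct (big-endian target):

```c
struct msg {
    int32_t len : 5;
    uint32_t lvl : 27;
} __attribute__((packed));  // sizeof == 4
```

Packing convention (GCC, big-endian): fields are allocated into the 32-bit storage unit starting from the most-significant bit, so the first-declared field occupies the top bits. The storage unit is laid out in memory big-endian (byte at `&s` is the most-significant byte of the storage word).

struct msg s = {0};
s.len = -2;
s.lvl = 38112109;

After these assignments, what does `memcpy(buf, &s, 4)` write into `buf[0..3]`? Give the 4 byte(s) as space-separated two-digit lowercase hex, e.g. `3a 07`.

len:5 = -2 → 0x1e << 27 → word 0xf0000000
lvl:27 = 38112109 → 0x2458b6d << 0 → word 0xf2458b6d
word = 0xf2458b6d → big-endian bytes:
  [0]=0xf2  [1]=0x45  [2]=0x8b  [3]=0x6d

f2 45 8b 6d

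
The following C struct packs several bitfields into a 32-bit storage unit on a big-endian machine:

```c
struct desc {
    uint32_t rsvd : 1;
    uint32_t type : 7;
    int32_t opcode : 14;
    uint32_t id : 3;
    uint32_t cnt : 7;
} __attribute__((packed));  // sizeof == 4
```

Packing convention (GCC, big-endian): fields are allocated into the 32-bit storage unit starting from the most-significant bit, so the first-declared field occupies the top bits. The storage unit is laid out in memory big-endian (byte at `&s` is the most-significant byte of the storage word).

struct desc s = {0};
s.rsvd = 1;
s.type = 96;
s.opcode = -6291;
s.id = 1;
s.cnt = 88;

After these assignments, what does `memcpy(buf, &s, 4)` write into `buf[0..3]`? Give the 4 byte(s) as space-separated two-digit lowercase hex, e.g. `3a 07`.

rsvd:1 = 1 → 0x1 << 31 → word 0x80000000
type:7 = 96 → 0x60 << 24 → word 0xe0000000
opcode:14 = -6291 → 0x276d << 10 → word 0xe09db400
id:3 = 1 → 0x1 << 7 → word 0xe09db480
cnt:7 = 88 → 0x58 << 0 → word 0xe09db4d8
word = 0xe09db4d8 → big-endian bytes:
  [0]=0xe0  [1]=0x9d  [2]=0xb4  [3]=0xd8

e0 9d b4 d8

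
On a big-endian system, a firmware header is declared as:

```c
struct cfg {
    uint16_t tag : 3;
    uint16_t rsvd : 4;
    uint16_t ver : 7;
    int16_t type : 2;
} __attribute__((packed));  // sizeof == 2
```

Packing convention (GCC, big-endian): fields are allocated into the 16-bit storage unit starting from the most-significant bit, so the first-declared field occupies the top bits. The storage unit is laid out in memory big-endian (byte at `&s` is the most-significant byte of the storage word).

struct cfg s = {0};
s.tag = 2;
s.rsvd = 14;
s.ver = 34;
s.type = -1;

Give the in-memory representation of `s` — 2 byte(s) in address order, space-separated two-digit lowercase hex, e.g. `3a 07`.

tag (3b) val=2 bits=0x2 at bit 13: 0x4000
rsvd (4b) val=14 bits=0xe at bit 9: 0x5c00
ver (7b) val=34 bits=0x22 at bit 2: 0x5c88
type (2b) val=-1 bits=0x3 at bit 0: 0x5c8b
word = 0x5c8b → big-endian bytes:
  [0]=0x5c  [1]=0x8b

5c 8b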